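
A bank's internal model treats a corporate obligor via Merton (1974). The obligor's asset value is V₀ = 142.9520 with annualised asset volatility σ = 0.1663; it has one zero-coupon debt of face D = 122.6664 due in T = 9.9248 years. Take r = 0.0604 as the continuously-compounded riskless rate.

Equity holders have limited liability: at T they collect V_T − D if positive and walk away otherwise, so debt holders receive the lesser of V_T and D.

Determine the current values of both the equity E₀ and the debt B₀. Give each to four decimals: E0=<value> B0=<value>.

d₁ = [ln(V₀/D) + (r + σ²/2)T] / (σ√T)
   = [ln(142.9520/122.6664) + (0.0604 + 0.5·0.1663²)·9.9248] / (0.1663·√9.9248)
   = [0.153040 + 0.736697] / 0.523906 = 1.698277
d₂ = d₁ − σ√T = 1.698277 − 0.523906 = 1.174371
N(d₁) = 0.955272,  N(d₂) = 0.879877,  e^(−rT) = 0.549109
E₀ = V₀·N(d₁) − D·e^(−rT)·N(d₂)
   = 142.9520·0.955272 − 122.6664·0.549109·0.879877 = 77.291995
B₀ = V₀ − E₀ = 142.9520 − 77.291995 = 65.660005

E0=77.2920 B0=65.6600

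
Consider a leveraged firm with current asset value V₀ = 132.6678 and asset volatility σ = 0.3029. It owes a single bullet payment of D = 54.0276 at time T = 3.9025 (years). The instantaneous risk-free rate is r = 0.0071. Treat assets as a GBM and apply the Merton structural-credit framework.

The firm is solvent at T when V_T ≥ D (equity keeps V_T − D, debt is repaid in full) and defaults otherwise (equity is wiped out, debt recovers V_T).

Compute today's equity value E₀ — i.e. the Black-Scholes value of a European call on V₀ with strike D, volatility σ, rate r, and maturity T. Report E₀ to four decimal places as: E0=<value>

d₁ = [ln(V₀/D) + (r + σ²/2)T] / (σ√T)
   = [ln(132.6678/54.0276) + (0.0071 + 0.5·0.3029²)·3.9025] / (0.3029·√3.9025)
   = [0.898353 + 0.206732] / 0.598371 = 1.846822
d₂ = d₁ − σ√T = 1.846822 − 0.598371 = 1.248450
N(d₁) = 0.967614,  N(d₂) = 0.894067,  e^(−rT) = 0.972673
E₀ = V₀·N(d₁) − D·e^(−rT)·N(d₂)
   = 132.6678·0.967614 − 54.0276·0.972673·0.894067 = 81.386896

E0=81.3869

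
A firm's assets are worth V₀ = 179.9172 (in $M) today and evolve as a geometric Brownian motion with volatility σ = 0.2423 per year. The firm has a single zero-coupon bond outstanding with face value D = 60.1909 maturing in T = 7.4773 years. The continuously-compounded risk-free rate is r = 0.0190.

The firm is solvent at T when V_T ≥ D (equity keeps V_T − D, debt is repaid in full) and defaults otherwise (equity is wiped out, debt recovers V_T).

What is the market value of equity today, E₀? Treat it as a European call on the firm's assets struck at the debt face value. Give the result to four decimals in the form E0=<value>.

d₁ = [ln(V₀/D) + (r + σ²/2)T] / (σ√T)
   = [ln(179.9172/60.1909) + (0.0190 + 0.5·0.2423²)·7.4773] / (0.2423·√7.4773)
   = [1.094976 + 0.361562] / 0.662561 = 2.198345
d₂ = d₁ − σ√T = 2.198345 − 0.662561 = 1.535784
N(d₁) = 0.986038,  N(d₂) = 0.937704,  e^(−rT) = 0.867562
E₀ = V₀·N(d₁) − D·e^(−rT)·N(d₂)
   = 179.9172·0.986038 − 60.1909·0.867562·0.937704 = 128.438869

E0=128.4389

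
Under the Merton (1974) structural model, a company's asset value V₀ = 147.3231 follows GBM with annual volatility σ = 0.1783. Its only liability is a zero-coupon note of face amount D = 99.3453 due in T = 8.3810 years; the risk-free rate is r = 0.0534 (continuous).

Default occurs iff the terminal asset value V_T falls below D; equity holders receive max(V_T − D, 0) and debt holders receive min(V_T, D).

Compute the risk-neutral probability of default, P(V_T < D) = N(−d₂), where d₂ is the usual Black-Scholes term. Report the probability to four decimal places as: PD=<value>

d₁ = [ln(V₀/D) + (r + σ²/2)T] / (σ√T)
   = [ln(147.3231/99.3453) + (0.0534 + 0.5·0.1783²)·8.3810] / (0.1783·√8.3810)
   = [0.394026 + 0.580765] / 0.516178 = 1.888481
d₂ = d₁ − σ√T = 1.888481 − 0.516178 = 1.372303
risk-neutral PD = N(−d₂) = N(-1.372303) = 0.084985

PD=0.0850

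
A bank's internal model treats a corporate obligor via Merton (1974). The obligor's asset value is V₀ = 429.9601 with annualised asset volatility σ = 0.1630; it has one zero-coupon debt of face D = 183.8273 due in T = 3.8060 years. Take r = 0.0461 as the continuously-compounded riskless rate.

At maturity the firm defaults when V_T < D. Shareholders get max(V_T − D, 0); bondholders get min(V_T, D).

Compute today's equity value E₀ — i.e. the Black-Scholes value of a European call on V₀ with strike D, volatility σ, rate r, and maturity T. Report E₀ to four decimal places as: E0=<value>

E0=275.7292

d₁ = [ln(V₀/D) + (r + σ²/2)T] / (σ√T)
   = [ln(429.9601/183.8273) + (0.0461 + 0.5·0.1630²)·3.8060] / (0.1630·√3.8060)
   = [0.849696 + 0.226017] / 0.317996 = 3.382785
d₂ = d₁ − σ√T = 3.382785 − 0.317996 = 3.064789
N(d₁) = 0.999641,  N(d₂) = 0.998911,  e^(−rT) = 0.839074
E₀ = V₀·N(d₁) − D·e^(−rT)·N(d₂)
   = 429.9601·0.999641 − 183.8273·0.839074·0.998911 = 275.729159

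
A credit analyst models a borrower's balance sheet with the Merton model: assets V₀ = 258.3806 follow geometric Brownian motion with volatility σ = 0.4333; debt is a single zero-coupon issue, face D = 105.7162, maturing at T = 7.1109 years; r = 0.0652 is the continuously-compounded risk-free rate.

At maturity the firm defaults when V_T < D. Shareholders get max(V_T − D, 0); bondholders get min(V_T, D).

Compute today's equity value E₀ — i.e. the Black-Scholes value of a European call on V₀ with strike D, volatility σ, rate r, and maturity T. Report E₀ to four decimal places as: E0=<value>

d₁ = [ln(V₀/D) + (r + σ²/2)T] / (σ√T)
   = [ln(258.3806/105.7162) + (0.0652 + 0.5·0.4333²)·7.1109] / (0.4333·√7.1109)
   = [0.893676 + 1.131162] / 1.155450 = 1.752424
d₂ = d₁ − σ√T = 1.752424 − 1.155450 = 0.596975
N(d₁) = 0.960150,  N(d₂) = 0.724738,  e^(−rT) = 0.628996
E₀ = V₀·N(d₁) − D·e^(−rT)·N(d₂)
   = 258.3806·0.960150 − 105.7162·0.628996·0.724738 = 199.892540

E0=199.8925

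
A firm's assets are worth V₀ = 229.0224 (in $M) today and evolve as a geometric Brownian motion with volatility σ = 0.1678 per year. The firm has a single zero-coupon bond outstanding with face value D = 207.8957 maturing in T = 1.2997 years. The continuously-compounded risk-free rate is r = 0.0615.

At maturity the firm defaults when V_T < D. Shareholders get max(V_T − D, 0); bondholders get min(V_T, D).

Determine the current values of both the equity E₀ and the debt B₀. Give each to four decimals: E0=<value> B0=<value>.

d₁ = [ln(V₀/D) + (r + σ²/2)T] / (σ√T)
   = [ln(229.0224/207.8957) + (0.0615 + 0.5·0.1678²)·1.2997] / (0.1678·√1.2997)
   = [0.096783 + 0.098229] / 0.191299 = 1.019411
d₂ = d₁ − σ√T = 1.019411 − 0.191299 = 0.828111
N(d₁) = 0.845996,  N(d₂) = 0.796196,  e^(−rT) = 0.923180
E₀ = V₀·N(d₁) − D·e^(−rT)·N(d₂)
   = 229.0224·0.845996 − 207.8957·0.923180·0.796196 = 40.942016
B₀ = V₀ − E₀ = 229.0224 − 40.942016 = 188.080384

E0=40.9420 B0=188.0804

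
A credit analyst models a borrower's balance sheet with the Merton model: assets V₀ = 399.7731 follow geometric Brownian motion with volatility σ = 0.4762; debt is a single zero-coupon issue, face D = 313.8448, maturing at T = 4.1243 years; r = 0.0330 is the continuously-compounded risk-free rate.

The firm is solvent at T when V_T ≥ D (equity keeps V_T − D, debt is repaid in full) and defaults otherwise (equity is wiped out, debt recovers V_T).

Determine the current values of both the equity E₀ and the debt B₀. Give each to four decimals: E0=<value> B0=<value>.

E0=196.5953 B0=203.1778

d₁ = [ln(V₀/D) + (r + σ²/2)T] / (σ√T)
   = [ln(399.7731/313.8448) + (0.0330 + 0.5·0.4762²)·4.1243] / (0.4762·√4.1243)
   = [0.241999 + 0.603728] / 0.967085 = 0.874512
d₂ = d₁ − σ√T = 0.874512 − 0.967085 = -0.092573
N(d₁) = 0.809080,  N(d₂) = 0.463121,  e^(−rT) = 0.872754
E₀ = V₀·N(d₁) − D·e^(−rT)·N(d₂)
   = 399.7731·0.809080 − 313.8448·0.872754·0.463121 = 196.595275
B₀ = V₀ − E₀ = 399.7731 − 196.595275 = 203.177825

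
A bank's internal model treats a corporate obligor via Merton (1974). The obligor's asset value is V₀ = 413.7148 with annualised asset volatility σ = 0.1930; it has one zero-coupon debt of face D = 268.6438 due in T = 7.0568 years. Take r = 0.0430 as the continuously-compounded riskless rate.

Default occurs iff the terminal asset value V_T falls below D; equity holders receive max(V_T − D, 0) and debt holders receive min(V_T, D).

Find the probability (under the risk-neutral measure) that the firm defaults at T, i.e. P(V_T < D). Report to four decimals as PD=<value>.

PD=0.1195

d₁ = [ln(V₀/D) + (r + σ²/2)T] / (σ√T)
   = [ln(413.7148/268.6438) + (0.0430 + 0.5·0.1930²)·7.0568] / (0.1930·√7.0568)
   = [0.431791 + 0.434872] / 0.512698 = 1.690397
d₂ = d₁ − σ√T = 1.690397 − 0.512698 = 1.177699
risk-neutral PD = N(−d₂) = N(-1.177699) = 0.119458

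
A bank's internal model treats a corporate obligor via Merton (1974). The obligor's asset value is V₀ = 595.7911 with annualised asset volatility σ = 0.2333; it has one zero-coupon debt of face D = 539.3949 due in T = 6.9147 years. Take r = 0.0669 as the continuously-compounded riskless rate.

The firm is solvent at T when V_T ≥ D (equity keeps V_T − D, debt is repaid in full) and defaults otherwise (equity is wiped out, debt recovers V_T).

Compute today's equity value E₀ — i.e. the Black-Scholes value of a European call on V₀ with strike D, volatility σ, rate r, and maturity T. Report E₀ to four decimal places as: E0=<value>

E0=282.2990

d₁ = [ln(V₀/D) + (r + σ²/2)T] / (σ√T)
   = [ln(595.7911/539.3949) + (0.0669 + 0.5·0.2333²)·6.9147] / (0.2333·√6.9147)
   = [0.099442 + 0.650773] / 0.613481 = 1.222882
d₂ = d₁ − σ√T = 1.222882 − 0.613481 = 0.609400
N(d₁) = 0.889313,  N(d₂) = 0.728870,  e^(−rT) = 0.629649
E₀ = V₀·N(d₁) − D·e^(−rT)·N(d₂)
   = 595.7911·0.889313 − 539.3949·0.629649·0.728870 = 282.298955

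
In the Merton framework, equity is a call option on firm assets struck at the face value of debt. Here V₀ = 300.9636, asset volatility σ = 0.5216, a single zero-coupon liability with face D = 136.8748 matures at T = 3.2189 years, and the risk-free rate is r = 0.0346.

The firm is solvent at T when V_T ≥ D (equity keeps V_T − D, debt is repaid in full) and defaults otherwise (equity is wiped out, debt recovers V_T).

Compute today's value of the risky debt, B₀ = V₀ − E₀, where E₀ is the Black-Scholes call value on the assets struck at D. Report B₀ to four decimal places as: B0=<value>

d₁ = [ln(V₀/D) + (r + σ²/2)T] / (σ√T)
   = [ln(300.9636/136.8748) + (0.0346 + 0.5·0.5216²)·3.2189] / (0.5216·√3.2189)
   = [0.787923 + 0.549251] / 0.935818 = 1.428883
d₂ = d₁ − σ√T = 1.428883 − 0.935818 = 0.493065
N(d₁) = 0.923481,  N(d₂) = 0.689017,  e^(−rT) = 0.894604
E₀ = V₀·N(d₁) − D·e^(−rT)·N(d₂)
   = 300.9636·0.923481 − 136.8748·0.894604·0.689017 = 193.564940
B₀ = V₀ − E₀ = 300.9636 − 193.564940 = 107.398660

B0=107.3987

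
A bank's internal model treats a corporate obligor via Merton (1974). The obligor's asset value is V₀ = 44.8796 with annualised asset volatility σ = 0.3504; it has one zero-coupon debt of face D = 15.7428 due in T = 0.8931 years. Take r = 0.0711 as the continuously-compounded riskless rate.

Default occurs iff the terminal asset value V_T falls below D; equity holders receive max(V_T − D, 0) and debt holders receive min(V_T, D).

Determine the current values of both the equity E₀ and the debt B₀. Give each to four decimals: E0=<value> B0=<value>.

d₁ = [ln(V₀/D) + (r + σ²/2)T] / (σ√T)
   = [ln(44.8796/15.7428) + (0.0711 + 0.5·0.3504²)·0.8931] / (0.3504·√0.8931)
   = [1.047600 + 0.118327] / 0.331142 = 3.520929
d₂ = d₁ − σ√T = 3.520929 − 0.331142 = 3.189787
N(d₁) = 0.999785,  N(d₂) = 0.999288,  e^(−rT) = 0.938475
E₀ = V₀·N(d₁) − D·e^(−rT)·N(d₂)
   = 44.8796·0.999785 − 15.7428·0.938475·0.999288 = 30.106249
B₀ = V₀ − E₀ = 44.8796 − 30.106249 = 14.773351

E0=30.1062 B0=14.7734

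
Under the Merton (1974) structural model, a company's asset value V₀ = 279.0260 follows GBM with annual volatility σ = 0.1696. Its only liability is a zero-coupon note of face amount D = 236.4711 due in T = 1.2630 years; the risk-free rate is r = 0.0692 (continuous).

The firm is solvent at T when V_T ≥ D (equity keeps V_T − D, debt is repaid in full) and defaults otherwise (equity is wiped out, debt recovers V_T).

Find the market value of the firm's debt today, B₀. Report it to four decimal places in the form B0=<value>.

d₁ = [ln(V₀/D) + (r + σ²/2)T] / (σ√T)
   = [ln(279.0260/236.4711) + (0.0692 + 0.5·0.1696²)·1.2630] / (0.1696·√1.2630)
   = [0.165479 + 0.105564] / 0.190602 = 1.422037
d₂ = d₁ − σ√T = 1.422037 − 0.190602 = 1.231435
N(d₁) = 0.922492,  N(d₂) = 0.890920,  e^(−rT) = 0.916311
E₀ = V₀·N(d₁) − D·e^(−rT)·N(d₂)
   = 279.0260·0.922492 − 236.4711·0.916311·0.890920 = 64.353875
B₀ = V₀ − E₀ = 279.0260 − 64.353875 = 214.672125

B0=214.6721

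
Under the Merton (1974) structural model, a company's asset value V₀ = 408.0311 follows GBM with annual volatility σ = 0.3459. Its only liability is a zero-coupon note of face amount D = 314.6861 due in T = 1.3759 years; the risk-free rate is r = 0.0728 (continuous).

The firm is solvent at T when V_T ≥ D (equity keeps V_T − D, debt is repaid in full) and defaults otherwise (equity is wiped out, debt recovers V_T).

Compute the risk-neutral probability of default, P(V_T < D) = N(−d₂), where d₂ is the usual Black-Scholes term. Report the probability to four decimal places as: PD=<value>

PD=0.2469

d₁ = [ln(V₀/D) + (r + σ²/2)T] / (σ√T)
   = [ln(408.0311/314.6861) + (0.0728 + 0.5·0.3459²)·1.3759] / (0.3459·√1.3759)
   = [0.259768 + 0.182477] / 0.405736 = 1.089979
d₂ = d₁ − σ√T = 1.089979 − 0.405736 = 0.684243
risk-neutral PD = N(−d₂) = N(-0.684243) = 0.246911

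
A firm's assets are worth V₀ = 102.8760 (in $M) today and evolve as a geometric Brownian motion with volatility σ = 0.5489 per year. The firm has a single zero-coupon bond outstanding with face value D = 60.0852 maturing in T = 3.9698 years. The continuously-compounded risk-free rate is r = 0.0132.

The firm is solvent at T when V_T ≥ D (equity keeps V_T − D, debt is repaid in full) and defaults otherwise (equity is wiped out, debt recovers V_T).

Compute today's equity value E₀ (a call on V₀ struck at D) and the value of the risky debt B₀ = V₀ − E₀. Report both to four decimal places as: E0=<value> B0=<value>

d₁ = [ln(V₀/D) + (r + σ²/2)T] / (σ√T)
   = [ln(102.8760/60.0852) + (0.0132 + 0.5·0.5489²)·3.9698] / (0.5489·√3.9698)
   = [0.537761 + 0.650434] / 1.093648 = 1.086451
d₂ = d₁ − σ√T = 1.086451 − 1.093648 = -0.007197
N(d₁) = 0.861360,  N(d₂) = 0.497129,  e^(−rT) = 0.948948
E₀ = V₀·N(d₁) − D·e^(−rT)·N(d₂)
   = 102.8760·0.861360 − 60.0852·0.948948·0.497129 = 60.268140
B₀ = V₀ − E₀ = 102.8760 − 60.268140 = 42.607860

E0=60.2681 B0=42.6079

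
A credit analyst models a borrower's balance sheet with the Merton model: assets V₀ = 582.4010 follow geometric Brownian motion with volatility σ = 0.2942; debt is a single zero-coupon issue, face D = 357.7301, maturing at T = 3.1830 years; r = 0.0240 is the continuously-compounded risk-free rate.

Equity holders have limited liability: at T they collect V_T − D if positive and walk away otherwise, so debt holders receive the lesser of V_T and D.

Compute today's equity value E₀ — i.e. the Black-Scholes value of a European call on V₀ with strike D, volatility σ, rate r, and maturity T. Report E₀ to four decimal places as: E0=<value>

d₁ = [ln(V₀/D) + (r + σ²/2)T] / (σ√T)
   = [ln(582.4010/357.7301) + (0.0240 + 0.5·0.2942²)·3.1830] / (0.2942·√3.1830)
   = [0.487380 + 0.214142] / 0.524881 = 1.336536
d₂ = d₁ − σ√T = 1.336536 − 0.524881 = 0.811655
N(d₁) = 0.909313,  N(d₂) = 0.791505,  e^(−rT) = 0.926453
E₀ = V₀·N(d₁) − D·e^(−rT)·N(d₂)
   = 582.4010·0.909313 − 357.7301·0.926453·0.791505 = 267.264036

E0=267.2640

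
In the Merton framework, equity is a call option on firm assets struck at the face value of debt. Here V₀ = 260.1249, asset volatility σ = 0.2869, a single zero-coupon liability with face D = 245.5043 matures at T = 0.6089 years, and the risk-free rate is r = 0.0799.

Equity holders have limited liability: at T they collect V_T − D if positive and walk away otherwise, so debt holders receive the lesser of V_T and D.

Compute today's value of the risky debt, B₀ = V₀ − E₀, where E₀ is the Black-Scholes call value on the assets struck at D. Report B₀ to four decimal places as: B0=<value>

B0=222.5408

d₁ = [ln(V₀/D) + (r + σ²/2)T] / (σ√T)
   = [ln(260.1249/245.5043) + (0.0799 + 0.5·0.2869²)·0.6089] / (0.2869·√0.6089)
   = [0.057847 + 0.073711] / 0.223874 = 0.587645
d₂ = d₁ − σ√T = 0.587645 − 0.223874 = 0.363771
N(d₁) = 0.721615,  N(d₂) = 0.641985,  e^(−rT) = 0.952513
E₀ = V₀·N(d₁) − D·e^(−rT)·N(d₂)
   = 260.1249·0.721615 − 245.5043·0.952513·0.641985 = 37.584121
B₀ = V₀ − E₀ = 260.1249 − 37.584121 = 222.540779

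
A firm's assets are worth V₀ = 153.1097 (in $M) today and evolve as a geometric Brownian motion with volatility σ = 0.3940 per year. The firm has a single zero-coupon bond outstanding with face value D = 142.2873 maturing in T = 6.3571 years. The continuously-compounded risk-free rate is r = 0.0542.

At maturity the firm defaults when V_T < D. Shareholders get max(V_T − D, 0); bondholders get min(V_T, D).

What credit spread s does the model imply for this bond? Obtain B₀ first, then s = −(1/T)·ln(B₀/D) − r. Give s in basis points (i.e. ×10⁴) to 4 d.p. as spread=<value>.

spread=468.8427

d₁ = [ln(V₀/D) + (r + σ²/2)T] / (σ√T)
   = [ln(153.1097/142.2873) + (0.0542 + 0.5·0.3940²)·6.3571] / (0.3940·√6.3571)
   = [0.073306 + 0.837980] / 0.993404 = 0.917338
d₂ = d₁ − σ√T = 0.917338 − 0.993404 = -0.076066
N(d₁) = 0.820517,  N(d₂) = 0.469683,  e^(−rT) = 0.708536
E₀ = V₀·N(d₁) − D·e^(−rT)·N(d₂)
   = 153.1097·0.820517 − 142.2873·0.708536·0.469683 = 78.277713
B₀ = V₀ − E₀ = 153.1097 − 78.277713 = 74.831987
spread = −(1/T)·ln(B₀/D) − r = −(1/6.3571)·ln(74.831987/142.2873) − 0.0542 = 0.04688427
in basis points: 0.04688427 × 10⁴ = 468.8427 bp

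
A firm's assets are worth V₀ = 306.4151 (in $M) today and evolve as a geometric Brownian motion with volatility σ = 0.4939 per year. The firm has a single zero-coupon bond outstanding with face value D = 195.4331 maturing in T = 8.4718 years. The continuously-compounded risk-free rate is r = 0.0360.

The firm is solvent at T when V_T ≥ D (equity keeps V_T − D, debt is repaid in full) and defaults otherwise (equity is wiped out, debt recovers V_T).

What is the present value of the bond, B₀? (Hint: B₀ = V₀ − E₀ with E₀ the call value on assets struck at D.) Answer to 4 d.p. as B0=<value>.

d₁ = [ln(V₀/D) + (r + σ²/2)T] / (σ√T)
   = [ln(306.4151/195.4331) + (0.0360 + 0.5·0.4939²)·8.4718] / (0.4939·√8.4718)
   = [0.449723 + 1.338278] / 1.437563 = 1.243772
d₂ = d₁ − σ√T = 1.243772 − 1.437563 = -0.193791
N(d₁) = 0.893208,  N(d₂) = 0.423170,  e^(−rT) = 0.737135
E₀ = V₀·N(d₁) − D·e^(−rT)·N(d₂)
   = 306.4151·0.893208 − 195.4331·0.737135·0.423170 = 212.730448
B₀ = V₀ − E₀ = 306.4151 − 212.730448 = 93.684652

B0=93.6847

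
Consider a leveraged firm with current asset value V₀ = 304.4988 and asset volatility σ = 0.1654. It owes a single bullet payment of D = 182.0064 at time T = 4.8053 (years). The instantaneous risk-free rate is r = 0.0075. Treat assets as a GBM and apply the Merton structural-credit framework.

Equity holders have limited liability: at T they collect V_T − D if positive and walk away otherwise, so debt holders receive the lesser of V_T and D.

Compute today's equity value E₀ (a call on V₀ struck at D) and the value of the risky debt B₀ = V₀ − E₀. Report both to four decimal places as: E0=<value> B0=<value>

E0=131.2608 B0=173.2380

d₁ = [ln(V₀/D) + (r + σ²/2)T] / (σ√T)
   = [ln(304.4988/182.0064) + (0.0075 + 0.5·0.1654²)·4.8053] / (0.1654·√4.8053)
   = [0.514625 + 0.101769] / 0.362573 = 1.700056
d₂ = d₁ − σ√T = 1.700056 − 0.362573 = 1.337482
N(d₁) = 0.955440,  N(d₂) = 0.909467,  e^(−rT) = 0.964602
E₀ = V₀·N(d₁) − D·e^(−rT)·N(d₂)
   = 304.4988·0.955440 − 182.0064·0.964602·0.909467 = 131.260778
B₀ = V₀ − E₀ = 304.4988 − 131.260778 = 173.238022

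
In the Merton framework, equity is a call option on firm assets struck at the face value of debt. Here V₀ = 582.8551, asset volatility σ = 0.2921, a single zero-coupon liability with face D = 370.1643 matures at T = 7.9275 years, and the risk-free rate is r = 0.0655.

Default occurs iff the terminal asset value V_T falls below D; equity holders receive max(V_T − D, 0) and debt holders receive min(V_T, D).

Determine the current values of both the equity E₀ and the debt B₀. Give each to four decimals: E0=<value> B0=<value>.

E0=378.7826 B0=204.0725

d₁ = [ln(V₀/D) + (r + σ²/2)T] / (σ√T)
   = [ln(582.8551/370.1643) + (0.0655 + 0.5·0.2921²)·7.9275] / (0.2921·√7.9275)
   = [0.453992 + 0.857448] / 0.822431 = 1.594588
d₂ = d₁ − σ√T = 1.594588 − 0.822431 = 0.772157
N(d₁) = 0.944598,  N(d₂) = 0.779989,  e^(−rT) = 0.594966
E₀ = V₀·N(d₁) − D·e^(−rT)·N(d₂)
   = 582.8551·0.944598 − 370.1643·0.594966·0.779989 = 378.782638
B₀ = V₀ − E₀ = 582.8551 − 378.782638 = 204.072462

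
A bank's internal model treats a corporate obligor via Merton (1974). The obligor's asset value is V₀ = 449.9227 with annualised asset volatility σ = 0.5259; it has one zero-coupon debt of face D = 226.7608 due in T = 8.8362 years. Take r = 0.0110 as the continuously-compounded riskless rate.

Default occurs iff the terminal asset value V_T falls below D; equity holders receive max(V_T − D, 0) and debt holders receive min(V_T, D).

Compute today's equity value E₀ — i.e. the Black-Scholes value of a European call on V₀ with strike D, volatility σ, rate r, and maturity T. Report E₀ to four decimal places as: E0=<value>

E0=324.8750

d₁ = [ln(V₀/D) + (r + σ²/2)T] / (σ√T)
   = [ln(449.9227/226.7608) + (0.0110 + 0.5·0.5259²)·8.8362] / (0.5259·√8.8362)
   = [0.685180 + 1.319116] / 1.563277 = 1.282112
d₂ = d₁ − σ√T = 1.282112 − 1.563277 = -0.281165
N(d₁) = 0.900098,  N(d₂) = 0.389292,  e^(−rT) = 0.907376
E₀ = V₀·N(d₁) − D·e^(−rT)·N(d₂)
   = 449.9227·0.900098 − 226.7608·0.907376·0.389292 = 324.874996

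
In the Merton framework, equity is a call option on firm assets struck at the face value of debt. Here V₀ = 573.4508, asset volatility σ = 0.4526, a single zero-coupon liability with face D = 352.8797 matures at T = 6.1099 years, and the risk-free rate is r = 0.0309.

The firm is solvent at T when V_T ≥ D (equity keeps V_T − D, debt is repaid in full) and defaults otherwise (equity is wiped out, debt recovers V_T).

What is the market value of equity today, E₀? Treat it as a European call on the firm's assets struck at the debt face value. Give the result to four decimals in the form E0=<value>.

d₁ = [ln(V₀/D) + (r + σ²/2)T] / (σ√T)
   = [ln(573.4508/352.8797) + (0.0309 + 0.5·0.4526²)·6.1099] / (0.4526·√6.1099)
   = [0.485545 + 0.814593] / 1.118746 = 1.162138
d₂ = d₁ − σ√T = 1.162138 − 1.118746 = 0.043392
N(d₁) = 0.877410,  N(d₂) = 0.517305,  e^(−rT) = 0.827955
E₀ = V₀·N(d₁) − D·e^(−rT)·N(d₂)
   = 573.4508·0.877410 − 352.8797·0.827955·0.517305 = 352.011211

E0=352.0112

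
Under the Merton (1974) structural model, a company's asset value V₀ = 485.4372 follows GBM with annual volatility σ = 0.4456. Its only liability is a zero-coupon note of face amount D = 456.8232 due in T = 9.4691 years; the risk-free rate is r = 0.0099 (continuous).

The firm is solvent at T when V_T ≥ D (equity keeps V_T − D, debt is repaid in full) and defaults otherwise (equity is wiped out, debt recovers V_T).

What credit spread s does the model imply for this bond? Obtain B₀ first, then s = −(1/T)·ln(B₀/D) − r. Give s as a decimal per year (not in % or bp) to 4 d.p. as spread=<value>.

d₁ = [ln(V₀/D) + (r + σ²/2)T] / (σ√T)
   = [ln(485.4372/456.8232) + (0.0099 + 0.5·0.4456²)·9.4691] / (0.4456·√9.4691)
   = [0.060753 + 1.033833] / 1.371196 = 0.798272
d₂ = d₁ − σ√T = 0.798272 − 1.371196 = -0.572924
N(d₁) = 0.787644,  N(d₂) = 0.283348,  e^(−rT) = 0.910516
E₀ = V₀·N(d₁) − D·e^(−rT)·N(d₂)
   = 485.4372·0.787644 − 456.8232·0.910516·0.283348 = 264.494400
B₀ = V₀ − E₀ = 485.4372 − 264.494400 = 220.942800
spread = −(1/T)·ln(B₀/D) − r = −(1/9.4691)·ln(220.942800/456.8232) − 0.0099 = 0.06681189

spread=0.0668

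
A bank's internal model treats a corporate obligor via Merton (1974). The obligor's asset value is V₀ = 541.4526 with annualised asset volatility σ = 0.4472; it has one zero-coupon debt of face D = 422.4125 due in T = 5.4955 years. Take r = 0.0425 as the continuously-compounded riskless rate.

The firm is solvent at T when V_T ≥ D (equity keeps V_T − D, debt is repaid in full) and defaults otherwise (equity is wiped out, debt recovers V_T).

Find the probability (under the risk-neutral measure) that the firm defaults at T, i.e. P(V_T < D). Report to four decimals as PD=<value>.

d₁ = [ln(V₀/D) + (r + σ²/2)T] / (σ√T)
   = [ln(541.4526/422.4125) + (0.0425 + 0.5·0.4472²)·5.4955] / (0.4472·√5.4955)
   = [0.248273 + 0.783075] / 1.048348 = 0.983785
d₂ = d₁ − σ√T = 0.983785 − 1.048348 = -0.064563
risk-neutral PD = N(−d₂) = N(0.064563) = 0.525739

PD=0.5257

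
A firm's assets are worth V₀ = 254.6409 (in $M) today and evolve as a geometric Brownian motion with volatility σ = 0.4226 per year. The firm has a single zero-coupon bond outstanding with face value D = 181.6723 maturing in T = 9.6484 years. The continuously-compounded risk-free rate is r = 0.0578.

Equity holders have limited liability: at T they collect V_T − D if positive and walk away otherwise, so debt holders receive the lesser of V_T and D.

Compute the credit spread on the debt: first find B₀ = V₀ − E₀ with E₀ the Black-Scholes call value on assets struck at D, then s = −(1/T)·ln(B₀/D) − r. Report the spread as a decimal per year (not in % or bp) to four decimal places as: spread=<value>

spread=0.0324

d₁ = [ln(V₀/D) + (r + σ²/2)T] / (σ√T)
   = [ln(254.6409/181.6723) + (0.0578 + 0.5·0.4226²)·9.6484] / (0.4226·√9.6484)
   = [0.337650 + 1.419235] / 1.312675 = 1.338401
d₂ = d₁ − σ√T = 1.338401 − 1.312675 = 0.025726
N(d₁) = 0.909617,  N(d₂) = 0.510262,  e^(−rT) = 0.572537
E₀ = V₀·N(d₁) − D·e^(−rT)·N(d₂)
   = 254.6409·0.909617 − 181.6723·0.572537·0.510262 = 178.551237
B₀ = V₀ − E₀ = 254.6409 − 178.551237 = 76.089663
spread = −(1/T)·ln(B₀/D) − r = −(1/9.6484)·ln(76.089663/181.6723) − 0.0578 = 0.03240067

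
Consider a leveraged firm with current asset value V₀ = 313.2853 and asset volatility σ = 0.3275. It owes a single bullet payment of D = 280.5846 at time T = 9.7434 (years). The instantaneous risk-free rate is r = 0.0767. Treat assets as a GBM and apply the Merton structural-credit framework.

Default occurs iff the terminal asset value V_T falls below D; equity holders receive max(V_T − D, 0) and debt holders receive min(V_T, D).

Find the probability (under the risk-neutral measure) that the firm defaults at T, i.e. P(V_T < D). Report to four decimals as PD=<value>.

d₁ = [ln(V₀/D) + (r + σ²/2)T] / (σ√T)
   = [ln(313.2853/280.5846) + (0.0767 + 0.5·0.3275²)·9.7434] / (0.3275·√9.7434)
   = [0.110239 + 1.269839] / 1.022272 = 1.350010
d₂ = d₁ − σ√T = 1.350010 − 1.022272 = 0.327738
risk-neutral PD = N(−d₂) = N(-0.327738) = 0.371555

PD=0.3716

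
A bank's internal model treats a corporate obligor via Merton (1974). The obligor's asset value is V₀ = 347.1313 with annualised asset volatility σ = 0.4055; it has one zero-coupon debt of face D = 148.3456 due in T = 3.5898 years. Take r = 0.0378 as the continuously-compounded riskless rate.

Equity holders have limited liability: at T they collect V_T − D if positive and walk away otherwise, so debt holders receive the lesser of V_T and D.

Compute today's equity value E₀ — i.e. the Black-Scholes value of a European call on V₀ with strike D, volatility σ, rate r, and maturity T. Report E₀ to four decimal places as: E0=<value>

d₁ = [ln(V₀/D) + (r + σ²/2)T] / (σ√T)
   = [ln(347.1313/148.3456) + (0.0378 + 0.5·0.4055²)·3.5898] / (0.4055·√3.5898)
   = [0.850158 + 0.430830] / 0.768291 = 1.667321
d₂ = d₁ − σ√T = 1.667321 − 0.768291 = 0.899030
N(d₁) = 0.952275,  N(d₂) = 0.815682,  e^(−rT) = 0.873109
E₀ = V₀·N(d₁) − D·e^(−rT)·N(d₂)
   = 347.1313·0.952275 − 148.3456·0.873109·0.815682 = 224.915704

E0=224.9157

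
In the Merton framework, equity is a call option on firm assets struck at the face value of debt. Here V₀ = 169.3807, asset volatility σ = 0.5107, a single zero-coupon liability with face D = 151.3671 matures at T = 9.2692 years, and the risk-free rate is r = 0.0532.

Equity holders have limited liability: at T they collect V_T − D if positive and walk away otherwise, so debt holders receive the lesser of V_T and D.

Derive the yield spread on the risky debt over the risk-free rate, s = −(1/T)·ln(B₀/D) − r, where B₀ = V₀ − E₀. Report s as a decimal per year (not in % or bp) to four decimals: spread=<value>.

spread=0.0603

d₁ = [ln(V₀/D) + (r + σ²/2)T] / (σ√T)
   = [ln(169.3807/151.3671) + (0.0532 + 0.5·0.5107²)·9.2692] / (0.5107·√9.2692)
   = [0.112441 + 1.701892] / 1.554845 = 1.166890
d₂ = d₁ − σ√T = 1.166890 − 1.554845 = -0.387954
N(d₁) = 0.878373,  N(d₂) = 0.349025,  e^(−rT) = 0.610717
E₀ = V₀·N(d₁) − D·e^(−rT)·N(d₂)
   = 169.3807·0.878373 − 151.3671·0.610717·0.349025 = 116.514647
B₀ = V₀ − E₀ = 169.3807 − 116.514647 = 52.866053
spread = −(1/T)·ln(B₀/D) − r = −(1/9.2692)·ln(52.866053/151.3671) − 0.0532 = 0.06028839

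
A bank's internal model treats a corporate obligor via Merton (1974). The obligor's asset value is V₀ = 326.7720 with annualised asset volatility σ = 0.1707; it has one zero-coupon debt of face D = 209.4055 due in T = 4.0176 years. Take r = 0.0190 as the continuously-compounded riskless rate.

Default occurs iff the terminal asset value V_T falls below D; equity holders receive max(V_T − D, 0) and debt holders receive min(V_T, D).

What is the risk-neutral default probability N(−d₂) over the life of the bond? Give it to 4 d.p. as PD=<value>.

PD=0.0881

d₁ = [ln(V₀/D) + (r + σ²/2)T] / (σ√T)
   = [ln(326.7720/209.4055) + (0.0190 + 0.5·0.1707²)·4.0176] / (0.1707·√4.0176)
   = [0.444990 + 0.134868] / 0.342150 = 1.694746
d₂ = d₁ − σ√T = 1.694746 − 0.342150 = 1.352596
risk-neutral PD = N(−d₂) = N(-1.352596) = 0.088092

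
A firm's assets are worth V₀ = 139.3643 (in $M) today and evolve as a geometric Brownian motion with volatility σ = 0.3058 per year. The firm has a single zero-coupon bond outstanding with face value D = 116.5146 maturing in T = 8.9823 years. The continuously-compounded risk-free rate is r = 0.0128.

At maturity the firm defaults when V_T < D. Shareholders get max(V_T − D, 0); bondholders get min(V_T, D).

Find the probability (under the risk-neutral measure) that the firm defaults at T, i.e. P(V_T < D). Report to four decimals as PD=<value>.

d₁ = [ln(V₀/D) + (r + σ²/2)T] / (σ√T)
   = [ln(139.3643/116.5146) + (0.0128 + 0.5·0.3058²)·8.9823] / (0.3058·√8.9823)
   = [0.179075 + 0.534957] / 0.916497 = 0.779088
d₂ = d₁ − σ√T = 0.779088 − 0.916497 = -0.137410
risk-neutral PD = N(−d₂) = N(0.137410) = 0.554646

PD=0.5546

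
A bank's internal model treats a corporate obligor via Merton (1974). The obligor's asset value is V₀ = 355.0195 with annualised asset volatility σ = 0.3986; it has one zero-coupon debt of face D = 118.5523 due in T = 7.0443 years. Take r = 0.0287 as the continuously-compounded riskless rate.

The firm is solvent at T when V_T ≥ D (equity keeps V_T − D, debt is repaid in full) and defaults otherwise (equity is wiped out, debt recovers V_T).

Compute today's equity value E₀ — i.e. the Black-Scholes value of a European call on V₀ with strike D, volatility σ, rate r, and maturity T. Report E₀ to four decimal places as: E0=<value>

E0=267.6217

d₁ = [ln(V₀/D) + (r + σ²/2)T] / (σ√T)
   = [ln(355.0195/118.5523) + (0.0287 + 0.5·0.3986²)·7.0443] / (0.3986·√7.0443)
   = [1.096819 + 0.761778] / 1.057928 = 1.756826
d₂ = d₁ − σ√T = 1.756826 − 1.057928 = 0.698898
N(d₁) = 0.960526,  N(d₂) = 0.757692,  e^(−rT) = 0.816955
E₀ = V₀·N(d₁) − D·e^(−rT)·N(d₂)
   = 355.0195·0.960526 − 118.5523·0.816955·0.757692 = 267.621656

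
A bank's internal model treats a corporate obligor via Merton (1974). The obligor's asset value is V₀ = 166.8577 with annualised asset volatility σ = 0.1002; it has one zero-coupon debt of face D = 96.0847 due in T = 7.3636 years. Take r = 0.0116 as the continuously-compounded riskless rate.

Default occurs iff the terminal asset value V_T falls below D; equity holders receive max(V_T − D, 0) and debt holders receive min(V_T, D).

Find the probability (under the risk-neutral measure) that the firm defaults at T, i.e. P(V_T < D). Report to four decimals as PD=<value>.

d₁ = [ln(V₀/D) + (r + σ²/2)T] / (σ√T)
   = [ln(166.8577/96.0847) + (0.0116 + 0.5·0.1002²)·7.3636] / (0.1002·√7.3636)
   = [0.551911 + 0.122383] / 0.271902 = 2.479915
d₂ = d₁ − σ√T = 2.479915 − 0.271902 = 2.208013
risk-neutral PD = N(−d₂) = N(-2.208013) = 0.013622

PD=0.0136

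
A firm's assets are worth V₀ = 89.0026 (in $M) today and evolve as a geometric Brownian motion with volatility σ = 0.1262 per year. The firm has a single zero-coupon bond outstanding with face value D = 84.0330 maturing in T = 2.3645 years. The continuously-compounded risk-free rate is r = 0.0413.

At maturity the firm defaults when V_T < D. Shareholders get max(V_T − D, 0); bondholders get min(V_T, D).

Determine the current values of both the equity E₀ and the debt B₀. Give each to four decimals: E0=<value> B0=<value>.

E0=14.7061 B0=74.2965

d₁ = [ln(V₀/D) + (r + σ²/2)T] / (σ√T)
   = [ln(89.0026/84.0330) + (0.0413 + 0.5·0.1262²)·2.3645] / (0.1262·√2.3645)
   = [0.057456 + 0.116483] / 0.194057 = 0.896329
d₂ = d₁ − σ√T = 0.896329 − 0.194057 = 0.702273
N(d₁) = 0.814962,  N(d₂) = 0.758745,  e^(−rT) = 0.906963
E₀ = V₀·N(d₁) − D·e^(−rT)·N(d₂)
   = 89.0026·0.814962 − 84.0330·0.906963·0.758745 = 14.706067
B₀ = V₀ − E₀ = 89.0026 − 14.706067 = 74.296533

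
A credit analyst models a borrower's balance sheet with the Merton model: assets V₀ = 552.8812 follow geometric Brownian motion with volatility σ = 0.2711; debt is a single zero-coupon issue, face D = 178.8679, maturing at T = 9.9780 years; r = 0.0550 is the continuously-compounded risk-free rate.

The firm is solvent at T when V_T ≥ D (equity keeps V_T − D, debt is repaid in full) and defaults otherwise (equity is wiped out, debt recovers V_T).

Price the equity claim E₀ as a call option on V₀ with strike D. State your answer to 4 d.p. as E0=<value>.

d₁ = [ln(V₀/D) + (r + σ²/2)T] / (σ√T)
   = [ln(552.8812/178.8679) + (0.0550 + 0.5·0.2711²)·9.9780] / (0.2711·√9.9780)
   = [1.128496 + 0.915458] / 0.856350 = 2.386820
d₂ = d₁ − σ√T = 2.386820 − 0.856350 = 1.530470
N(d₁) = 0.991503,  N(d₂) = 0.937050,  e^(−rT) = 0.577648
E₀ = V₀·N(d₁) − D·e^(−rT)·N(d₂)
   = 552.8812·0.991503 − 178.8679·0.577648·0.937050 = 451.364587

E0=451.3646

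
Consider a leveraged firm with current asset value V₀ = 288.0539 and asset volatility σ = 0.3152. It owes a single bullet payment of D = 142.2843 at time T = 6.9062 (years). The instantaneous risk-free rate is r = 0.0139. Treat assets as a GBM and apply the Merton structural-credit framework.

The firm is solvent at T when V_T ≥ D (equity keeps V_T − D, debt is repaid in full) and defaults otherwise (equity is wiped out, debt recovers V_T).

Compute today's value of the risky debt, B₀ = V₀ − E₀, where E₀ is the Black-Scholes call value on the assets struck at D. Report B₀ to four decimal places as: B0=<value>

B0=115.8359

d₁ = [ln(V₀/D) + (r + σ²/2)T] / (σ√T)
   = [ln(288.0539/142.2843) + (0.0139 + 0.5·0.3152²)·6.9062] / (0.3152·√6.9062)
   = [0.705320 + 0.439065] / 0.828335 = 1.381550
d₂ = d₁ − σ√T = 1.381550 − 0.828335 = 0.553216
N(d₁) = 0.916445,  N(d₂) = 0.709942,  e^(−rT) = 0.908467
E₀ = V₀·N(d₁) − D·e^(−rT)·N(d₂)
   = 288.0539·0.916445 − 142.2843·0.908467·0.709942 = 172.217990
B₀ = V₀ − E₀ = 288.0539 − 172.217990 = 115.835910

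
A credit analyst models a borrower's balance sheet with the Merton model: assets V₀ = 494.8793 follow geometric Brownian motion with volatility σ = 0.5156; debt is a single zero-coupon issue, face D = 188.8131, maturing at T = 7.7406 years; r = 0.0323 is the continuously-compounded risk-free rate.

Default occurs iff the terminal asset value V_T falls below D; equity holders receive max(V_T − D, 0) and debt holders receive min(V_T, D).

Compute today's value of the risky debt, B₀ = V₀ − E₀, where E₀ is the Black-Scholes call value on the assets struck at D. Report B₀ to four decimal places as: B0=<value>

B0=110.2507

d₁ = [ln(V₀/D) + (r + σ²/2)T] / (σ√T)
   = [ln(494.8793/188.8131) + (0.0323 + 0.5·0.5156²)·7.7406] / (0.5156·√7.7406)
   = [0.963556 + 1.278915] / 1.434499 = 1.563244
d₂ = d₁ − σ√T = 1.563244 − 1.434499 = 0.128745
N(d₁) = 0.941002,  N(d₂) = 0.551220,  e^(−rT) = 0.778784
E₀ = V₀·N(d₁) − D·e^(−rT)·N(d₂)
   = 494.8793·0.941002 − 188.8131·0.778784·0.551220 = 384.628608
B₀ = V₀ − E₀ = 494.8793 − 384.628608 = 110.250692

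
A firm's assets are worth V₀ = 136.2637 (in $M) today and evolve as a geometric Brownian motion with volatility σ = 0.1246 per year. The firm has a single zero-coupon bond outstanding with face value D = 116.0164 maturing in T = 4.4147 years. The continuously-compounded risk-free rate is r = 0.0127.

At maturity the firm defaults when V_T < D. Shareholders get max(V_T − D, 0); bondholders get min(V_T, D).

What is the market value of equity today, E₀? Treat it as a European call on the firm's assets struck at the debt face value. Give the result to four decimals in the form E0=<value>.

d₁ = [ln(V₀/D) + (r + σ²/2)T] / (σ√T)
   = [ln(136.2637/116.0164) + (0.0127 + 0.5·0.1246²)·4.4147] / (0.1246·√4.4147)
   = [0.160860 + 0.090336] / 0.261799 = 0.959500
d₂ = d₁ − σ√T = 0.959500 − 0.261799 = 0.697701
N(d₁) = 0.831347,  N(d₂) = 0.757318,  e^(−rT) = 0.945476
E₀ = V₀·N(d₁) − D·e^(−rT)·N(d₂)
   = 136.2637·0.831347 − 116.0164·0.945476·0.757318 = 30.211615

E0=30.2116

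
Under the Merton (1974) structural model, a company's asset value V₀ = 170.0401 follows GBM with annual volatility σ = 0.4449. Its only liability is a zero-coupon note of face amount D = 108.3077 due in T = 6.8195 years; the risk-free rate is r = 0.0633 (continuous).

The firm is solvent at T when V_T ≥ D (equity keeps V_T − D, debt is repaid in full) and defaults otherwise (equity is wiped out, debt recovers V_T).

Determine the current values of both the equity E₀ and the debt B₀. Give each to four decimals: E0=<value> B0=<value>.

E0=114.5735 B0=55.4666

d₁ = [ln(V₀/D) + (r + σ²/2)T] / (σ√T)
   = [ln(170.0401/108.3077) + (0.0633 + 0.5·0.4449²)·6.8195] / (0.4449·√6.8195)
   = [0.451058 + 1.106587] / 1.161820 = 1.340694
d₂ = d₁ − σ√T = 1.340694 − 1.161820 = 0.178875
N(d₁) = 0.909990,  N(d₂) = 0.570982,  e^(−rT) = 0.649421
E₀ = V₀·N(d₁) − D·e^(−rT)·N(d₂)
   = 170.0401·0.909990 − 108.3077·0.649421·0.570982 = 114.573497
B₀ = V₀ − E₀ = 170.0401 − 114.573497 = 55.466603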